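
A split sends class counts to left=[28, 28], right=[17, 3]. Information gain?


Parent = [45, 31], H_parent = 0.9754
H_left = 1 (n=56), H_right = 0.6098 (n=20)
H_children = (56/76)·1 + (20/76)·0.6098 = 0.8973
IG = 0.9754 - 0.8973 = 0.0781

0.0781


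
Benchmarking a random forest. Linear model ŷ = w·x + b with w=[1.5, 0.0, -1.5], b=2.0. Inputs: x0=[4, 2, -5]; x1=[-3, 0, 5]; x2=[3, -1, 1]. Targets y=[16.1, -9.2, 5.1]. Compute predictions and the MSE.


ŷ0 = (1.5)·(4) + (0.0)·(2) + (-1.5)·(-5) + 2.0 = 15.5
ŷ1 = (1.5)·(-3) + (0.0)·(0) + (-1.5)·(5) + 2.0 = -10.0
ŷ2 = (1.5)·(3) + (0.0)·(-1) + (-1.5)·(1) + 2.0 = 5.0
errors² = [0.36, 0.64, 0.01]
MSE = 1.0100/3 = 0.3367

0.3367


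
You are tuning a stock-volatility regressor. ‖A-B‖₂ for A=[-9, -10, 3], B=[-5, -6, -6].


d = √((-9+ 5)² + (-10+ 6)² + (3+ 6)²)
  = √(16 + 16 + 81)
  = √113 = 10.6301

10.6301


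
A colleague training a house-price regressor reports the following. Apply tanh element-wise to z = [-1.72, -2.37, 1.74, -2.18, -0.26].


tanh(-1.72) = -0.9379
tanh(-2.37) = -0.9827
tanh(1.74) = 0.9402
tanh(-2.18) = -0.9748
tanh(-0.26) = -0.2543
result = [-0.9379, -0.9827, 0.9402, -0.9748, -0.2543]

[-0.9379, -0.9827, 0.9402, -0.9748, -0.2543]


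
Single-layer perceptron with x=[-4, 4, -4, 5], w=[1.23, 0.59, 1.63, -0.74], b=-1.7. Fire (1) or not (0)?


z = (-4)·(1.23) + (4)·(0.59) + (-4)·(1.63) + (5)·(-0.74) - 1.7
  = -14.48
step(z) = 0 (z<0)

0


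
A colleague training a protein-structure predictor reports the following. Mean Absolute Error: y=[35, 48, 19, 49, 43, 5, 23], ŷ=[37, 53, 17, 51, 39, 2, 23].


Absolute errors: |35-37|=2, |48-53|=5, |19-17|=2, |49-51|=2, |43-39|=4, |5-2|=3, |23-23|=0
Sum = 18
MAE = 18/7 = 18/7

18/7


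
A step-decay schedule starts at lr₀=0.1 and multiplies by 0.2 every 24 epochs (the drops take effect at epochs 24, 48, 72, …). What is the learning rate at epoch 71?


n_drops = ⌊71/24⌋ = 2
lr = 0.1·0.2^2 = 0.1·0.04 = 0.004

0.004


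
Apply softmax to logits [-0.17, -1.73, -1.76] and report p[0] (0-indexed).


Exponentials: e^-0.17=0.8437, e^-1.73=0.1773, e^-1.76=0.172
Sum = 1.193
Softmax = [0.7072, 0.1486, 0.1442]
p[0] = 0.8437/1.193 = 0.7072

0.7072


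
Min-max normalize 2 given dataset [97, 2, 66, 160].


min=2, max=160
(2-2)/(160-2) = 0/158 = 0.0

0.0


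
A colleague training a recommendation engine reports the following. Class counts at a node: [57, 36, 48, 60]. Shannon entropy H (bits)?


Probabilities: [57/201, 36/201, 48/201, 60/201] ≈ [0.2836, 0.1791, 0.2388, 0.2985]
H = -((57/201)·log₂(57/201) + (36/201)·log₂(36/201) + (48/201)·log₂(48/201) + (60/201)·log₂(60/201))
  = 1.974 bits

1.974 bits


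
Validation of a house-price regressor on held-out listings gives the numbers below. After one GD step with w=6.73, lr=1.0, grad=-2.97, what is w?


w_new = w - α·∇
= 6.73 - 1.0·-2.97
= 6.73 + 2.97
= 9.7

9.7


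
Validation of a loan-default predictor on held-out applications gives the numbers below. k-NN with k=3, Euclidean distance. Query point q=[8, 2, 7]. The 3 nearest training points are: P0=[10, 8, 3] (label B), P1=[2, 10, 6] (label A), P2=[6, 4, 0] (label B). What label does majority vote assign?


d(q,P0) = 7.4833  (label B)
d(q,P1) = 10.0499  (label A)
d(q,P2) = 7.5498  (label B)
Votes: A=1, B=2
Majority → B

B


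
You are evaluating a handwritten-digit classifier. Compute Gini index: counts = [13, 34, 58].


Probabilities: [13/105, 34/105, 58/105] ≈ [0.1238, 0.3238, 0.5524]
Σpᵢ² = (169 + 1156 + 3364)/105² = 4689/11025
Gini = 1 - Σpᵢ² = 1 - 4689/11025 = 0.5747

0.5747


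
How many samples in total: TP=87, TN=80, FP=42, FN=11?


Total = TP + TN + FP + FN
= 87 + 80 + 42 + 11
= 220
(Predicted positive: 129, predicted negative: 91)

220


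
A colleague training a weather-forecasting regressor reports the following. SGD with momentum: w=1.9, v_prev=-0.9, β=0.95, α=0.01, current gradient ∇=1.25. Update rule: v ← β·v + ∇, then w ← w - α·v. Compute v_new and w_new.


v_new = 0.95·-0.9 + 1.25 = -0.855 + 1.25 = 0.395
w_new = 1.9 - 0.01·0.395 = 1.9 - 0.00395 = 1.89605

v_new=0.395, w_new=1.89605


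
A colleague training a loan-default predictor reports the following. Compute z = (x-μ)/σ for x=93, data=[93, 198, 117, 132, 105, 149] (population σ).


μ = 132.3333, σ = 34.4464
z = (93 - 132.3333)/34.4464 = -1.1419

-1.1419


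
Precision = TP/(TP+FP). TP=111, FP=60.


Precision = TP/(TP+FP)
= 111/(111+60)
= 111/171 = 64.91%

64.91%


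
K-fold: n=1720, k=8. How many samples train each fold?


Fold size = 1720/8 = 215
Training per fold = 1720 - 215 = 1505

1505


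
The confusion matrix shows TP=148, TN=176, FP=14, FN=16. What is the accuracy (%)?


Accuracy = (TP+TN)/(TP+TN+FP+FN)
= (148+176)/(354)
= 324/354 = 91.53%

91.53%


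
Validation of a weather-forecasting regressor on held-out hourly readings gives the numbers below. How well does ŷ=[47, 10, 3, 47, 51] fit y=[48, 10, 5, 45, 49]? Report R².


ȳ = 31.4
SS_res = Σ(y-ŷ)² = 13
SS_tot = Σ(y-ȳ)² = 1925.2
R² = 1 - SS_res/SS_tot = 1 - 0.0068 = 0.9932

0.9932


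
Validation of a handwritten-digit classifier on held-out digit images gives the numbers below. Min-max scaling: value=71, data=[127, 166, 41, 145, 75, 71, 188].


min=41, max=188
(71-41)/(188-41) = 30/147 = 0.2041

0.2041


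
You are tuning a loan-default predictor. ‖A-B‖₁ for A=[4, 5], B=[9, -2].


d = |4-9| + |5+ 2|
  = 5 + 7
  = 12

12


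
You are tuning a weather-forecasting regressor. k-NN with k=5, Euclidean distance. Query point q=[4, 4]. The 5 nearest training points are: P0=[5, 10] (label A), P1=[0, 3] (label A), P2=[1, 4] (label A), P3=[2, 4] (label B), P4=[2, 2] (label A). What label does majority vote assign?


d(q,P0) = 6.0828  (label A)
d(q,P1) = 4.1231  (label A)
d(q,P2) = 3.0  (label A)
d(q,P3) = 2.0  (label B)
d(q,P4) = 2.8284  (label A)
Votes: A=4, B=1
Majority → A

A


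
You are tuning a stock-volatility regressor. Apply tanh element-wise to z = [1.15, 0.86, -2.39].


tanh(1.15) = 0.8178
tanh(0.86) = 0.6963
tanh(-2.39) = -0.9833
result = [0.8178, 0.6963, -0.9833]

[0.8178, 0.6963, -0.9833]


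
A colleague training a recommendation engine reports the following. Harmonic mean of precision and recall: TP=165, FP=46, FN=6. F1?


Precision = 165/211 = 0.782
Recall = 165/171 = 0.9649
F1 = 2·P·R/(P+R) = 2·TP/(2·TP+FP+FN) = 330/(330+46+6) = 330/382 = 0.8639

0.8639


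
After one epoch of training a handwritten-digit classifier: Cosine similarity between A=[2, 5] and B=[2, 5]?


A·B = 2·2 + 5·5 = 29
‖A‖ = √29 = 5.3852, ‖B‖ = √29 = 5.3852
cos = 29/(√29·√29) = 29/√841 = 1.0

1.0


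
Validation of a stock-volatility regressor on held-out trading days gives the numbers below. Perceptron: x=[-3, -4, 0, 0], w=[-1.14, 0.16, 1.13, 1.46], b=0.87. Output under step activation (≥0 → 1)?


z = (-3)·(-1.14) + (-4)·(0.16) + (0)·(1.13) + (0)·(1.46) + 0.87
  = 3.65
step(z) = 1 (z≥0)

1


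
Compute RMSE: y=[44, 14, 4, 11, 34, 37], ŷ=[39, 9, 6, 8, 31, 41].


MSE = 88/6 = 14.6667
RMSE = √(88/6) = 3.8297

3.8297


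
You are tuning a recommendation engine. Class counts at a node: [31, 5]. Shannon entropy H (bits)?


Probabilities: [31/36, 5/36] ≈ [0.8611, 0.1389]
H = -((31/36)·log₂(31/36) + (5/36)·log₂(5/36))
  = 0.5813 bits

0.5813 bits


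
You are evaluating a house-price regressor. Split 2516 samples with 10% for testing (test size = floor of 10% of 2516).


Test = ⌊2516·10/100⌋ = 251
Train = 2516 - 251 = 2265

Train: 2265, Test: 251


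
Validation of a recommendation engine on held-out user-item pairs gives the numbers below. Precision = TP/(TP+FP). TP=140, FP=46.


Precision = TP/(TP+FP)
= 140/(140+46)
= 140/186 = 75.27%

75.27%


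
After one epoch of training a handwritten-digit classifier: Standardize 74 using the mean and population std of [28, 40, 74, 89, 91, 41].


μ = 60.5, σ = 25.1048
z = (74 - 60.5)/25.1048 = 0.5377

0.5377


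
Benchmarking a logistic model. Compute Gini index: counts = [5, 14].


Probabilities: [5/19, 14/19] ≈ [0.2632, 0.7368]
Σpᵢ² = (25 + 196)/19² = 221/361
Gini = 1 - Σpᵢ² = 1 - 221/361 = 0.3878

0.3878


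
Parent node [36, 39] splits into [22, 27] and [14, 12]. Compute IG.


Parent = [36, 39], H_parent = 0.9988
H_left = 0.9925 (n=49), H_right = 0.9957 (n=26)
H_children = (49/75)·0.9925 + (26/75)·0.9957 = 0.9936
IG = 0.9988 - 0.9936 = 0.0052

0.0052


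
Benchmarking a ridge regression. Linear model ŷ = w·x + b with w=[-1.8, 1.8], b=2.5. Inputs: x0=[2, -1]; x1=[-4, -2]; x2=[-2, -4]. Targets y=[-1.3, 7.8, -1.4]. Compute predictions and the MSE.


ŷ0 = (-1.8)·(2) + (1.8)·(-1) + 2.5 = -2.9
ŷ1 = (-1.8)·(-4) + (1.8)·(-2) + 2.5 = 6.1
ŷ2 = (-1.8)·(-2) + (1.8)·(-4) + 2.5 = -1.1
errors² = [2.56, 2.89, 0.09]
MSE = 5.5400/3 = 1.8467

1.8467


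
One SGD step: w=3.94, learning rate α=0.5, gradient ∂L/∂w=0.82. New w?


w_new = w - α·∇
= 3.94 - 0.5·0.82
= 3.94 - 0.41
= 3.53

3.53


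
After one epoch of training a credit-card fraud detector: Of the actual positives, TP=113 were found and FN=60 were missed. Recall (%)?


Recall = TP/(TP+FN)
= 113/(113+60)
= 113/173 = 65.32%

65.32%


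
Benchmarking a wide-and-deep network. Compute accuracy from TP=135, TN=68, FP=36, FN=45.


Accuracy = (TP+TN)/(TP+TN+FP+FN)
= (135+68)/(284)
= 203/284 = 71.48%

71.48%


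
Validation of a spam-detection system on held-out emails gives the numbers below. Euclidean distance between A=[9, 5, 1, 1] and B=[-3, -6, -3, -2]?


d = √((9+ 3)² + (5+ 6)² + (1+ 3)² + (1+ 2)²)
  = √(144 + 121 + 16 + 9)
  = √290 = 17.0294

17.0294


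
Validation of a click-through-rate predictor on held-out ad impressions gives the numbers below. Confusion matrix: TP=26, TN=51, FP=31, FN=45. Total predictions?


Total = TP + TN + FP + FN
= 26 + 51 + 31 + 45
= 153
(Predicted positive: 57, predicted negative: 96)

153


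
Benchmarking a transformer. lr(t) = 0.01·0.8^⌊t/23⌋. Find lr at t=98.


n_drops = ⌊98/23⌋ = 4
lr = 0.01·0.8^4 = 0.01·0.4096 = 0.004096

0.004096


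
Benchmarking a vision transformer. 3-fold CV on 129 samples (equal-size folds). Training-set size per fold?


Fold size = 129/3 = 43
Training per fold = 129 - 43 = 86

86


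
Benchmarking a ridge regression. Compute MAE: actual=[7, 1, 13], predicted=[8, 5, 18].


Absolute errors: |7-8|=1, |1-5|=4, |13-18|=5
Sum = 10
MAE = 10/3 = 10/3

10/3


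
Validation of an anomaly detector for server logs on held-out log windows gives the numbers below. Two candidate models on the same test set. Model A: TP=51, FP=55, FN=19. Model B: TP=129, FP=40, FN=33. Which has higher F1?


Model A: P=51/106=0.4811, R=51/70=0.7286, F1=2PR/(P+R)=2TP/(2TP+FP+FN)=102/176=0.5795
Model B: P=129/169=0.7633, R=129/162=0.7963, F1=2PR/(P+R)=2TP/(2TP+FP+FN)=258/331=0.7795
0.5795 < 0.7795 → Model B

Model B


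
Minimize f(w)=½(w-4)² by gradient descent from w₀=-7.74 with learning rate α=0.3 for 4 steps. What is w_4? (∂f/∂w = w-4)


step 1: grad = -7.74-4 = -11.74; w = -7.74 - 0.3·(-11.74) = -4.218
step 2: grad = -4.218-4 = -8.218; w = -4.218 - 0.3·(-8.218) = -1.7526
step 3: grad = -1.7526-4 = -5.7526; w = -1.7526 - 0.3·(-5.7526) = -0.02682
step 4: grad = -0.02682-4 = -4.02682; w = -0.02682 - 0.3·(-4.02682) = 1.181226

1.181226


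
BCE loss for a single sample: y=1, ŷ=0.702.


BCE = -[y·ln(p) + (1-y)·ln(1-p)]
= -1·ln(0.702) - 0
= -ln(0.702) = 0.3538

0.3538


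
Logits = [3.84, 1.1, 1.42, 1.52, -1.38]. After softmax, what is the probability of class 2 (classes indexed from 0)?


Exponentials: e^3.84=46.5255, e^1.1=3.0042, e^1.42=4.1371, e^1.52=4.5722, e^-1.38=0.2516
Sum = 58.4906
Softmax = [0.7954, 0.0514, 0.0707, 0.0782, 0.0043]
p[2] = 4.1371/58.4906 = 0.0707

0.0707


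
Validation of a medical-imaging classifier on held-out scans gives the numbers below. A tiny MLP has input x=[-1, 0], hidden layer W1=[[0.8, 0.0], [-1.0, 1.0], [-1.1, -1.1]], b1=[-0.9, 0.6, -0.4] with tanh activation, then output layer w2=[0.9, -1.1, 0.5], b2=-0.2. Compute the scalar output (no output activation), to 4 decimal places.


z1[0] = (0.8)·(-1) + (0.0)·(0) - 0.9 = -1.7
z1[1] = (-1.0)·(-1) + (1.0)·(0) + 0.6 = 1.6
z1[2] = (-1.1)·(-1) + (-1.1)·(0) - 0.4 = 0.7
h = tanh(z1) = [-0.9354, 0.9217, 0.6044]
output = (0.9)·(-0.9354) + (-1.1)·(0.9217) + (0.5)·(0.6044) - 0.2 = -1.7535

-1.7535


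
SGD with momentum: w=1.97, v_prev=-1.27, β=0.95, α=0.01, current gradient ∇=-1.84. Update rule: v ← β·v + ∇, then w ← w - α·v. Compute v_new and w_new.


v_new = 0.95·-1.27 - 1.84 = -1.2065 - 1.84 = -3.0465
w_new = 1.97 - 0.01·-3.0465 = 1.97 + 0.030465 = 2.000465

v_new=-3.0465, w_new=2.000465


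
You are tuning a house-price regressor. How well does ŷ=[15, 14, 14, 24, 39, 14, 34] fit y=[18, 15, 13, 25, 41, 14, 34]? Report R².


ȳ = 22.8571
SS_res = Σ(y-ŷ)² = 16
SS_tot = Σ(y-ȳ)² = 718.86
R² = 1 - SS_res/SS_tot = 1 - 0.0223 = 0.9777

0.9777


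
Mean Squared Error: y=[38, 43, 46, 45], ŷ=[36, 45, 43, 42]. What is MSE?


Squared errors: (38-36)²=4, (43-45)²=4, (46-43)²=9, (45-42)²=9
Sum = 26
MSE = 26/4 = 13/2

13/2


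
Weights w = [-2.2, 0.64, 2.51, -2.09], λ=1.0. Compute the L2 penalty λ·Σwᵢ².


‖w‖₂² = (-2.2)² + (0.64)² + (2.51)² + (-2.09)²
     = 4.84 + 0.4096 + 6.3001 + 4.3681
     = 15.9178
λ·‖w‖₂² = 1.0·15.9178 = 15.9178

15.9178


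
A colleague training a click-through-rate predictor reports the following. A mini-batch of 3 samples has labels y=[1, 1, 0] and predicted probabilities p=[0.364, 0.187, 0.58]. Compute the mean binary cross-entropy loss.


L[0] = -ln(0.364) = 1.0106
L[1] = -ln(0.187) = 1.6766
L[2] = -ln(1-0.58) = -ln(0.42) = 0.8675
mean = (1.0106 + 1.6766 + 0.8675)/3 = 1.1849

1.1849


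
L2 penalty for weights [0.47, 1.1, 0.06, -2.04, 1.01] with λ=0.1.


‖w‖₂² = (0.47)² + (1.1)² + (0.06)² + (-2.04)² + (1.01)²
     = 0.2209 + 1.21 + 0.0036 + 4.1616 + 1.0201
     = 6.6162
λ·‖w‖₂² = 0.1·6.6162 = 0.66162

0.66162


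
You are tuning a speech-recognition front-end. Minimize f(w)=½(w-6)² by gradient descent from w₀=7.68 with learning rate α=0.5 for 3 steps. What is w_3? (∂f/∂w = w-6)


step 1: grad = 7.68-6 = 1.68; w = 7.68 - 0.5·(1.68) = 6.84
step 2: grad = 6.84-6 = 0.84; w = 6.84 - 0.5·(0.84) = 6.42
step 3: grad = 6.42-6 = 0.42; w = 6.42 - 0.5·(0.42) = 6.21

6.21


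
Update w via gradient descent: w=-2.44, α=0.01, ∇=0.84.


w_new = w - α·∇
= -2.44 - 0.01·0.84
= -2.44 - 0.0084
= -2.4484

-2.4484


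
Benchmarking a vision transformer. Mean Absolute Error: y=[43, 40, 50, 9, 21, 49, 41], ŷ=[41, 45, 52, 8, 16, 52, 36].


Absolute errors: |43-41|=2, |40-45|=5, |50-52|=2, |9-8|=1, |21-16|=5, |49-52|=3, |41-36|=5
Sum = 23
MAE = 23/7 = 23/7

23/7


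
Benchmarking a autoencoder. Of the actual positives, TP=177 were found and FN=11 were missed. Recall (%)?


Recall = TP/(TP+FN)
= 177/(177+11)
= 177/188 = 94.15%

94.15%


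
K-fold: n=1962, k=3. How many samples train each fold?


Fold size = 1962/3 = 654
Training per fold = 1962 - 654 = 1308

1308


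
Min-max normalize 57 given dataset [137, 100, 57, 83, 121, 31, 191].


min=31, max=191
(57-31)/(191-31) = 26/160 = 0.1625

0.1625


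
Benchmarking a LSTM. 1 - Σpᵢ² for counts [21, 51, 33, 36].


Probabilities: [21/141, 51/141, 33/141, 36/141] ≈ [0.1489, 0.3617, 0.234, 0.2553]
Σpᵢ² = (441 + 2601 + 1089 + 1296)/141² = 5427/19881
Gini = 1 - Σpᵢ² = 1 - 5427/19881 = 0.727

0.727


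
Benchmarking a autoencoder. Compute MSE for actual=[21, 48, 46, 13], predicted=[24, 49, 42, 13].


Squared errors: (21-24)²=9, (48-49)²=1, (46-42)²=16, (13-13)²=0
Sum = 26
MSE = 26/4 = 13/2

13/2


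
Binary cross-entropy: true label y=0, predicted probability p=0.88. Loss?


BCE = -[y·ln(p) + (1-y)·ln(1-p)]
= -0 - 1·ln(1-0.88)
= -ln(0.12) = 2.1203

2.1203


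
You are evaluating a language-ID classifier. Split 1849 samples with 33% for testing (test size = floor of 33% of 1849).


Test = ⌊1849·33/100⌋ = 610
Train = 1849 - 610 = 1239

Train: 1239, Test: 610


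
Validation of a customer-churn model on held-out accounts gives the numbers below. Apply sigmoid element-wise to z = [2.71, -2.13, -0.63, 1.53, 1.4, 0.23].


σ(2.71) = 1/(1+e^-2.71) = 0.9376
σ(-2.13) = 1/(1+e^2.13) = 0.1062
σ(-0.63) = 1/(1+e^0.63) = 0.3475
σ(1.53) = 1/(1+e^-1.53) = 0.822
σ(1.4) = 1/(1+e^-1.4) = 0.8022
σ(0.23) = 1/(1+e^-0.23) = 0.5572
result = [0.9376, 0.1062, 0.3475, 0.822, 0.8022, 0.5572]

[0.9376, 0.1062, 0.3475, 0.822, 0.8022, 0.5572]


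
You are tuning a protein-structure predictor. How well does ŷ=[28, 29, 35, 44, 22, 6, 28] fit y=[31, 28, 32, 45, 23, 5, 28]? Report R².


ȳ = 27.4286
SS_res = Σ(y-ŷ)² = 22
SS_tot = Σ(y-ȳ)² = 865.71
R² = 1 - SS_res/SS_tot = 1 - 0.0254 = 0.9746

0.9746


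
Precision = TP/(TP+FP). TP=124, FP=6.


Precision = TP/(TP+FP)
= 124/(124+6)
= 124/130 = 95.38%

95.38%


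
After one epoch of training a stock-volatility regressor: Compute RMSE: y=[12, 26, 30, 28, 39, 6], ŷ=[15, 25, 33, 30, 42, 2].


MSE = 48/6 = 8
RMSE = √(48/6) = 2.8284

2.8284


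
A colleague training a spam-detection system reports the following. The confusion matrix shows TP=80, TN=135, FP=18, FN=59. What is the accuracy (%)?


Accuracy = (TP+TN)/(TP+TN+FP+FN)
= (80+135)/(292)
= 215/292 = 73.63%

73.63%


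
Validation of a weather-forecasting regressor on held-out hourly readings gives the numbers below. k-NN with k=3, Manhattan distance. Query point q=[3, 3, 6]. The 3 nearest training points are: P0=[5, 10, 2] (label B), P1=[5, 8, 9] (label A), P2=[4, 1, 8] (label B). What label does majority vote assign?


d(q,P0) = 13  (label B)
d(q,P1) = 10  (label A)
d(q,P2) = 5  (label B)
Votes: A=1, B=2
Majority → B

B


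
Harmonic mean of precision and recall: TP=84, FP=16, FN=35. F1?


Precision = 84/100 = 0.84
Recall = 84/119 = 0.7059
F1 = 2·P·R/(P+R) = 2·TP/(2·TP+FP+FN) = 168/(168+16+35) = 168/219 = 0.7671

0.7671


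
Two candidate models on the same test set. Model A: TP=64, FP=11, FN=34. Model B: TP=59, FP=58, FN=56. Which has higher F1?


Model A: P=64/75=0.8533, R=64/98=0.6531, F1=2PR/(P+R)=2TP/(2TP+FP+FN)=128/173=0.7399
Model B: P=59/117=0.5043, R=59/115=0.513, F1=2PR/(P+R)=2TP/(2TP+FP+FN)=118/232=0.5086
0.7399 > 0.5086 → Model A

Model A


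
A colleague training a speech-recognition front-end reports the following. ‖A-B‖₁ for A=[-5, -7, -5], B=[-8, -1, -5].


d = |-5+ 8| + |-7+ 1| + |-5+ 5|
  = 3 + 6 + 0
  = 9

9


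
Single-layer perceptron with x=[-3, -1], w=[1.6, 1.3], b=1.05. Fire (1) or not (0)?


z = (-3)·(1.6) + (-1)·(1.3) + 1.05
  = -5.05
step(z) = 0 (z<0)

0


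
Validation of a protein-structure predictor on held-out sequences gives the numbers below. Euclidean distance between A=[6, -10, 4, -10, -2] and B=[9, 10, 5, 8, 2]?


d = √((6-9)² + (-10-10)² + (4-5)² + (-10-8)² + (-2-2)²)
  = √(9 + 400 + 1 + 324 + 16)
  = √750 = 27.3861

27.3861


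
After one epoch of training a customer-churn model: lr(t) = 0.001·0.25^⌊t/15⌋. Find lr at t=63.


n_drops = ⌊63/15⌋ = 4
lr = 0.001·0.25^4 = 0.001·0.00390625 = 0.00000390625

0.00000390625


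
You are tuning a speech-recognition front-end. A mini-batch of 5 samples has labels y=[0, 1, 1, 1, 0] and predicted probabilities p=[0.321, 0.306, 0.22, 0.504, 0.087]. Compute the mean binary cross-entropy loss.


L[0] = -ln(1-0.321) = -ln(0.679) = 0.3871
L[1] = -ln(0.306) = 1.1842
L[2] = -ln(0.22) = 1.5141
L[3] = -ln(0.504) = 0.6852
L[4] = -ln(1-0.087) = -ln(0.913) = 0.091
mean = (0.3871 + 1.1842 + 1.5141 + 0.6852 + 0.091)/5 = 0.7723

0.7723


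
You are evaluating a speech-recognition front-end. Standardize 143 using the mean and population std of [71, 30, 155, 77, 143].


μ = 95.2, σ = 46.9655
z = (143 - 95.2)/46.9655 = 1.0178

1.0178


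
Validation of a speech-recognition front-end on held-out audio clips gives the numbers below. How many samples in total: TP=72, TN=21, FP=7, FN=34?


Total = TP + TN + FP + FN
= 72 + 21 + 7 + 34
= 134
(Predicted positive: 79, predicted negative: 55)

134


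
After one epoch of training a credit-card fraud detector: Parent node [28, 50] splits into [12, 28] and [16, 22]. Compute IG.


Parent = [28, 50], H_parent = 0.9418
H_left = 0.8813 (n=40), H_right = 0.9819 (n=38)
H_children = (40/78)·0.8813 + (38/78)·0.9819 = 0.9303
IG = 0.9418 - 0.9303 = 0.0115

0.0115


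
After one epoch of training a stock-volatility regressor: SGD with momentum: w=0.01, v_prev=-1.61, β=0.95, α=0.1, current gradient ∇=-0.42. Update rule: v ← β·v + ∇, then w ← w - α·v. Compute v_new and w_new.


v_new = 0.95·-1.61 - 0.42 = -1.5295 - 0.42 = -1.9495
w_new = 0.01 - 0.1·-1.9495 = 0.01 + 0.19495 = 0.20495

v_new=-1.9495, w_new=0.20495


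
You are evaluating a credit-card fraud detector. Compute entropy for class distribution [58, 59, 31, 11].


Probabilities: [58/159, 59/159, 31/159, 11/159] ≈ [0.3648, 0.3711, 0.195, 0.0692]
H = -((58/159)·log₂(58/159) + (59/159)·log₂(59/159) + (31/159)·log₂(31/159) + (11/159)·log₂(11/159))
  = 1.7879 bits

1.7879 bits


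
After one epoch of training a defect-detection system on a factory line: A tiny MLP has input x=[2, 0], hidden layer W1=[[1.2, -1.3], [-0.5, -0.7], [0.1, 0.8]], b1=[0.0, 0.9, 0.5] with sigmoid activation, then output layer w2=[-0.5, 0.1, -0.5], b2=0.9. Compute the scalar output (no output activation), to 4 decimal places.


z1[0] = (1.2)·(2) + (-1.3)·(0) + 0.0 = 2.4
z1[1] = (-0.5)·(2) + (-0.7)·(0) + 0.9 = -0.1
z1[2] = (0.1)·(2) + (0.8)·(0) + 0.5 = 0.7
h = sigmoid(z1) = [0.9168, 0.475, 0.6682]
output = (-0.5)·(0.9168) + (0.1)·(0.475) + (-0.5)·(0.6682) + 0.9 = 0.155

0.155


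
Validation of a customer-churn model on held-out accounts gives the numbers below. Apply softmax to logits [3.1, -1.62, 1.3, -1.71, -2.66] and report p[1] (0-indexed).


Exponentials: e^3.1=22.198, e^-1.62=0.1979, e^1.3=3.6693, e^-1.71=0.1809, e^-2.66=0.0699
Sum = 26.316
Softmax = [0.8435, 0.0075, 0.1394, 0.0069, 0.0027]
p[1] = 0.1979/26.316 = 0.0075

0.0075


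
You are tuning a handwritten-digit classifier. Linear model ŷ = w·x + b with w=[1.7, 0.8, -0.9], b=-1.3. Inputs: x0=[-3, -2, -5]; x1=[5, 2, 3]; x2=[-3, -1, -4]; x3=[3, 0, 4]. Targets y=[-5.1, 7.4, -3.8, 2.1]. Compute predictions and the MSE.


ŷ0 = (1.7)·(-3) + (0.8)·(-2) + (-0.9)·(-5) - 1.3 = -3.5
ŷ1 = (1.7)·(5) + (0.8)·(2) + (-0.9)·(3) - 1.3 = 6.1
ŷ2 = (1.7)·(-3) + (0.8)·(-1) + (-0.9)·(-4) - 1.3 = -3.6
ŷ3 = (1.7)·(3) + (0.8)·(0) + (-0.9)·(4) - 1.3 = 0.2
errors² = [2.56, 1.69, 0.04, 3.61]
MSE = 7.9000/4 = 1.975

1.975


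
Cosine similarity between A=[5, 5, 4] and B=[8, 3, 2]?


A·B = 5·8 + 5·3 + 4·2 = 63
‖A‖ = √66 = 8.124, ‖B‖ = √77 = 8.775
cos = 63/(√66·√77) = 63/√5082 = 0.8837

0.8837


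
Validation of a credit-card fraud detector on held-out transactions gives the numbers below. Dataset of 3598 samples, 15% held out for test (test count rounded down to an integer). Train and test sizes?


Test = ⌊3598·15/100⌋ = 539
Train = 3598 - 539 = 3059

Train: 3059, Test: 539


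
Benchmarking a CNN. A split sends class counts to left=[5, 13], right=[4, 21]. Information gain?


Parent = [9, 34], H_parent = 0.7401
H_left = 0.8524 (n=18), H_right = 0.6343 (n=25)
H_children = (18/43)·0.8524 + (25/43)·0.6343 = 0.7256
IG = 0.7401 - 0.7256 = 0.0145

0.0145


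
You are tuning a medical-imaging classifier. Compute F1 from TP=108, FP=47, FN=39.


Precision = 108/155 = 0.6968
Recall = 108/147 = 0.7347
F1 = 2·P·R/(P+R) = 2·TP/(2·TP+FP+FN) = 216/(216+47+39) = 216/302 = 0.7152

0.7152


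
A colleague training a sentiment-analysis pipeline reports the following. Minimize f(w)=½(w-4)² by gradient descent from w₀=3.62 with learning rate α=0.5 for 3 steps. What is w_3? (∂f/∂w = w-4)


step 1: grad = 3.62-4 = -0.38; w = 3.62 - 0.5·(-0.38) = 3.81
step 2: grad = 3.81-4 = -0.19; w = 3.81 - 0.5·(-0.19) = 3.905
step 3: grad = 3.905-4 = -0.095; w = 3.905 - 0.5·(-0.095) = 3.9525

3.9525


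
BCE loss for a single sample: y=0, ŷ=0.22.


BCE = -[y·ln(p) + (1-y)·ln(1-p)]
= -0 - 1·ln(1-0.22)
= -ln(0.78) = 0.2485

0.2485


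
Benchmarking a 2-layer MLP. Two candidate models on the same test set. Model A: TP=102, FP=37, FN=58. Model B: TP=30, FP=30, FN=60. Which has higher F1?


Model A: P=102/139=0.7338, R=102/160=0.6375, F1=2PR/(P+R)=2TP/(2TP+FP+FN)=204/299=0.6823
Model B: P=30/60=0.5, R=30/90=0.3333, F1=2PR/(P+R)=2TP/(2TP+FP+FN)=60/150=0.4
0.6823 > 0.4 → Model A

Model A


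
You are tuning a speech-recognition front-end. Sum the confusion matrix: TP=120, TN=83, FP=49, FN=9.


Total = TP + TN + FP + FN
= 120 + 83 + 49 + 9
= 261
(Predicted positive: 169, predicted negative: 92)

261


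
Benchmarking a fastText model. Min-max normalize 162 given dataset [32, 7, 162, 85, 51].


min=7, max=162
(162-7)/(162-7) = 155/155 = 1.0

1.0


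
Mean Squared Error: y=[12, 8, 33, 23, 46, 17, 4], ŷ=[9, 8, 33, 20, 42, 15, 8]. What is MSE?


Squared errors: (12-9)²=9, (8-8)²=0, (33-33)²=0, (23-20)²=9, (46-42)²=16, (17-15)²=4, (4-8)²=16
Sum = 54
MSE = 54/7 = 54/7

54/7


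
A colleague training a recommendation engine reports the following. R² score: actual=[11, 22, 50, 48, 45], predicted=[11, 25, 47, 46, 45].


ȳ = 35.2
SS_res = Σ(y-ŷ)² = 22
SS_tot = Σ(y-ȳ)² = 1238.8
R² = 1 - SS_res/SS_tot = 1 - 0.0178 = 0.9822

0.9822


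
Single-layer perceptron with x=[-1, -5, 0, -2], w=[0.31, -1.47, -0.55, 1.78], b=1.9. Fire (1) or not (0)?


z = (-1)·(0.31) + (-5)·(-1.47) + (0)·(-0.55) + (-2)·(1.78) + 1.9
  = 5.38
step(z) = 1 (z≥0)

1


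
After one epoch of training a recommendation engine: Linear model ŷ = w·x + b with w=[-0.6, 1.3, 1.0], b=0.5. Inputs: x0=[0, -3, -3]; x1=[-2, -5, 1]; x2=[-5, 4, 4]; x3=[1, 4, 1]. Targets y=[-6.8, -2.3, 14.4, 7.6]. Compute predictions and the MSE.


ŷ0 = (-0.6)·(0) + (1.3)·(-3) + (1.0)·(-3) + 0.5 = -6.4
ŷ1 = (-0.6)·(-2) + (1.3)·(-5) + (1.0)·(1) + 0.5 = -3.8
ŷ2 = (-0.6)·(-5) + (1.3)·(4) + (1.0)·(4) + 0.5 = 12.7
ŷ3 = (-0.6)·(1) + (1.3)·(4) + (1.0)·(1) + 0.5 = 6.1
errors² = [0.16, 2.25, 2.89, 2.25]
MSE = 7.5500/4 = 1.8875

1.8875


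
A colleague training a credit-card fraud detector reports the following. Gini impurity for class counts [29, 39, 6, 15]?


Probabilities: [29/89, 39/89, 6/89, 15/89] ≈ [0.3258, 0.4382, 0.0674, 0.1685]
Σpᵢ² = (841 + 1521 + 36 + 225)/89² = 2623/7921
Gini = 1 - Σpᵢ² = 1 - 2623/7921 = 0.6689

0.6689


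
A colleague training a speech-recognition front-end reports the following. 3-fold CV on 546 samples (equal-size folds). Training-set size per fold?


Fold size = 546/3 = 182
Training per fold = 546 - 182 = 364

364


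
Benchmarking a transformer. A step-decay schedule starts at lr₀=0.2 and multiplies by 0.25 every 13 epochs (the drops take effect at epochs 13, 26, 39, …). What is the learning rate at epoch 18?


n_drops = ⌊18/13⌋ = 1
lr = 0.2·0.25^1 = 0.2·0.25 = 0.05

0.05


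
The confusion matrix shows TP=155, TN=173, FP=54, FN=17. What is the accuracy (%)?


Accuracy = (TP+TN)/(TP+TN+FP+FN)
= (155+173)/(399)
= 328/399 = 82.21%

82.21%


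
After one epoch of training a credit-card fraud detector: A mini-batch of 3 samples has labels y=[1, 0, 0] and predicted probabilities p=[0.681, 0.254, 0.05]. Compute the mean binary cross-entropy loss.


L[0] = -ln(0.681) = 0.3842
L[1] = -ln(1-0.254) = -ln(0.746) = 0.293
L[2] = -ln(1-0.05) = -ln(0.95) = 0.0513
mean = (0.3842 + 0.293 + 0.0513)/3 = 0.2428

0.2428


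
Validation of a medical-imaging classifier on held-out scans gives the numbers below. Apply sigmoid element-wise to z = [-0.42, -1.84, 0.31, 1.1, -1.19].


σ(-0.42) = 1/(1+e^0.42) = 0.3965
σ(-1.84) = 1/(1+e^1.84) = 0.1371
σ(0.31) = 1/(1+e^-0.31) = 0.5769
σ(1.1) = 1/(1+e^-1.1) = 0.7503
σ(-1.19) = 1/(1+e^1.19) = 0.2333
result = [0.3965, 0.1371, 0.5769, 0.7503, 0.2333]

[0.3965, 0.1371, 0.5769, 0.7503, 0.2333]


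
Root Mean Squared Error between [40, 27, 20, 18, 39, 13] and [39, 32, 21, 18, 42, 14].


MSE = 37/6 = 6.1667
RMSE = √(37/6) = 2.4833

2.4833


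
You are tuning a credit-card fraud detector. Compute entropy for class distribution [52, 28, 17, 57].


Probabilities: [52/154, 28/154, 17/154, 57/154] ≈ [0.3377, 0.1818, 0.1104, 0.3701]
H = -((52/154)·log₂(52/154) + (28/154)·log₂(28/154) + (17/154)·log₂(17/154) + (57/154)·log₂(57/154))
  = 1.8578 bits

1.8578 bits


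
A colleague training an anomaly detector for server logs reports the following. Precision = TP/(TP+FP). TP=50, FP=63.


Precision = TP/(TP+FP)
= 50/(50+63)
= 50/113 = 44.25%

44.25%


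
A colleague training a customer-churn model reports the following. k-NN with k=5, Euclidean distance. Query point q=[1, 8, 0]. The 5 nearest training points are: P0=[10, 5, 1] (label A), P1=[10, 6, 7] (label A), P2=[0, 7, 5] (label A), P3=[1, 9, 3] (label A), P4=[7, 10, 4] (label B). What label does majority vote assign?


d(q,P0) = 9.5394  (label A)
d(q,P1) = 11.5758  (label A)
d(q,P2) = 5.1962  (label A)
d(q,P3) = 3.1623  (label A)
d(q,P4) = 7.4833  (label B)
Votes: A=4, B=1
Majority → A

A


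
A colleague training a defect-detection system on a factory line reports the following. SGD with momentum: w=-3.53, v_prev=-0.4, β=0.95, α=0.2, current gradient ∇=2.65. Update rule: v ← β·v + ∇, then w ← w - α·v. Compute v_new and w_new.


v_new = 0.95·-0.4 + 2.65 = -0.38 + 2.65 = 2.27
w_new = -3.53 - 0.2·2.27 = -3.53 - 0.454 = -3.984

v_new=2.27, w_new=-3.984


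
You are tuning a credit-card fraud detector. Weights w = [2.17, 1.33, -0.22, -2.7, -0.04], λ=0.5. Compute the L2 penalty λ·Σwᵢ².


‖w‖₂² = (2.17)² + (1.33)² + (-0.22)² + (-2.7)² + (-0.04)²
     = 4.7089 + 1.7689 + 0.0484 + 7.29 + 0.0016
     = 13.8178
λ·‖w‖₂² = 0.5·13.8178 = 6.9089

6.9089


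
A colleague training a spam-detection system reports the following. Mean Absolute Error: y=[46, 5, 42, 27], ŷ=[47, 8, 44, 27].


Absolute errors: |46-47|=1, |5-8|=3, |42-44|=2, |27-27|=0
Sum = 6
MAE = 6/4 = 3/2

3/2


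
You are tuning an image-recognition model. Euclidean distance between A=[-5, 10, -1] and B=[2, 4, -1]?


d = √((-5-2)² + (10-4)² + (-1+ 1)²)
  = √(49 + 36 + 0)
  = √85 = 9.2195

9.2195


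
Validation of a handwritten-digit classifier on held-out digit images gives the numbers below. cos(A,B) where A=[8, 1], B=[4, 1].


A·B = 8·4 + 1·1 = 33
‖A‖ = √65 = 8.0623, ‖B‖ = √17 = 4.1231
cos = 33/(√65·√17) = 33/√1105 = 0.9927

0.9927


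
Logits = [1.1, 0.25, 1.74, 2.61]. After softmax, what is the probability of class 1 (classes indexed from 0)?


Exponentials: e^1.1=3.0042, e^0.25=1.284, e^1.74=5.6973, e^2.61=13.5991
Sum = 23.5846
Softmax = [0.1274, 0.0544, 0.2416, 0.5766]
p[1] = 1.284/23.5846 = 0.0544

0.0544


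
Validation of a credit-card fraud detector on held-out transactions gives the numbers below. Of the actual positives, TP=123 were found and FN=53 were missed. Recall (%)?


Recall = TP/(TP+FN)
= 123/(123+53)
= 123/176 = 69.89%

69.89%


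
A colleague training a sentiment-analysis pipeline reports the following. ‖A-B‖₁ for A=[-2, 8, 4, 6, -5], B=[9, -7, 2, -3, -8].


d = |-2-9| + |8+ 7| + |4-2| + |6+ 3| + |-5+ 8|
  = 11 + 15 + 2 + 9 + 3
  = 40

40


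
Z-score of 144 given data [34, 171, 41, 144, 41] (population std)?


μ = 86.2, σ = 58.8945
z = (144 - 86.2)/58.8945 = 0.9814

0.9814


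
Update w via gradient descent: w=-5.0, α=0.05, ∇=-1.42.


w_new = w - α·∇
= -5.0 - 0.05·-1.42
= -5.0 + 0.071
= -4.929

-4.929


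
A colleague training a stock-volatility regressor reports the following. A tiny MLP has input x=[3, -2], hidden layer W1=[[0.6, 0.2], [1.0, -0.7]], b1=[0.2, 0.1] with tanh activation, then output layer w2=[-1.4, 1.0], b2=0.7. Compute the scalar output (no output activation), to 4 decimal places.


z1[0] = (0.6)·(3) + (0.2)·(-2) + 0.2 = 1.6
z1[1] = (1.0)·(3) + (-0.7)·(-2) + 0.1 = 4.5
h = tanh(z1) = [0.9217, 0.9998]
output = (-1.4)·(0.9217) + (1.0)·(0.9998) + 0.7 = 0.4094

0.4094


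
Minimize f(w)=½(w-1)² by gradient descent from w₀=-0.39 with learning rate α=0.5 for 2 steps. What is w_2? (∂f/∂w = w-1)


step 1: grad = -0.39-1 = -1.39; w = -0.39 - 0.5·(-1.39) = 0.305
step 2: grad = 0.305-1 = -0.695; w = 0.305 - 0.5·(-0.695) = 0.6525

0.6525


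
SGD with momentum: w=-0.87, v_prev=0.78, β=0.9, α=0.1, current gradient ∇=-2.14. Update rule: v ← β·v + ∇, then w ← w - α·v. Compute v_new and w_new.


v_new = 0.9·0.78 - 2.14 = 0.702 - 2.14 = -1.438
w_new = -0.87 - 0.1·-1.438 = -0.87 + 0.1438 = -0.7262

v_new=-1.438, w_new=-0.7262


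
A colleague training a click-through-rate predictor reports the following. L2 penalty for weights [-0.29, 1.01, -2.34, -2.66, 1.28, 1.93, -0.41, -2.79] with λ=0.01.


‖w‖₂² = (-0.29)² + (1.01)² + (-2.34)² + (-2.66)² + (1.28)² + (1.93)² + (-0.41)² + (-2.79)²
     = 0.0841 + 1.0201 + 5.4756 + 7.0756 + 1.6384 + 3.7249 + 0.1681 + 7.7841
     = 26.9709
λ·‖w‖₂² = 0.01·26.9709 = 0.269709

0.269709


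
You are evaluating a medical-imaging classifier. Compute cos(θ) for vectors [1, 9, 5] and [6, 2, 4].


A·B = 1·6 + 9·2 + 5·4 = 44
‖A‖ = √107 = 10.3441, ‖B‖ = √56 = 7.4833
cos = 44/(√107·√56) = 44/√5992 = 0.5684

0.5684


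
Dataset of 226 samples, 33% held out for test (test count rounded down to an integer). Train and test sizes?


Test = ⌊226·33/100⌋ = 74
Train = 226 - 74 = 152

Train: 152, Test: 74


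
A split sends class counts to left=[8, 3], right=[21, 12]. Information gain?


Parent = [29, 15], H_parent = 0.9257
H_left = 0.8454 (n=11), H_right = 0.9457 (n=33)
H_children = (11/44)·0.8454 + (33/44)·0.9457 = 0.9206
IG = 0.9257 - 0.9206 = 0.0051

0.0051


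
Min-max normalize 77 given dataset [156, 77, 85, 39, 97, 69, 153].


min=39, max=156
(77-39)/(156-39) = 38/117 = 0.3248

0.3248


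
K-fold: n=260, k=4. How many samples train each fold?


Fold size = 260/4 = 65
Training per fold = 260 - 65 = 195

195


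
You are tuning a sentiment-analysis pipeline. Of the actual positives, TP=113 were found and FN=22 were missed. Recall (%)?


Recall = TP/(TP+FN)
= 113/(113+22)
= 113/135 = 83.7%

83.7%


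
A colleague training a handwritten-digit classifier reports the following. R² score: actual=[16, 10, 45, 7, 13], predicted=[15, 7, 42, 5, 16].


ȳ = 18.2
SS_res = Σ(y-ŷ)² = 32
SS_tot = Σ(y-ȳ)² = 942.8
R² = 1 - SS_res/SS_tot = 1 - 0.0339 = 0.9661

0.9661


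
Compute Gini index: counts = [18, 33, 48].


Probabilities: [18/99, 33/99, 48/99] ≈ [0.1818, 0.3333, 0.4848]
Σpᵢ² = (324 + 1089 + 2304)/99² = 3717/9801
Gini = 1 - Σpᵢ² = 1 - 3717/9801 = 0.6208

0.6208


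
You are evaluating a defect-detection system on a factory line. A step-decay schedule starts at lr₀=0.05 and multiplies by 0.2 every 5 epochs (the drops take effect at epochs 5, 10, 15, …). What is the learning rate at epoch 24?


n_drops = ⌊24/5⌋ = 4
lr = 0.05·0.2^4 = 0.05·0.0016 = 0.00008

0.00008


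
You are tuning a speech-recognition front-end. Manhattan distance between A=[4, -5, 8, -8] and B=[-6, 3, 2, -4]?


d = |4+ 6| + |-5-3| + |8-2| + |-8+ 4|
  = 10 + 8 + 6 + 4
  = 28

28


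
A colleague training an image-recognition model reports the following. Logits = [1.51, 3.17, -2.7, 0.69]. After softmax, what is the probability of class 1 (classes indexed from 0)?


Exponentials: e^1.51=4.5267, e^3.17=23.8075, e^-2.7=0.0672, e^0.69=1.9937
Sum = 30.3951
Softmax = [0.1489, 0.7833, 0.0022, 0.0656]
p[1] = 23.8075/30.3951 = 0.7833

0.7833


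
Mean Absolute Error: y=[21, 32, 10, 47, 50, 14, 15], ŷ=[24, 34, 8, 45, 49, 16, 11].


Absolute errors: |21-24|=3, |32-34|=2, |10-8|=2, |47-45|=2, |50-49|=1, |14-16|=2, |15-11|=4
Sum = 16
MAE = 16/7 = 16/7

16/7


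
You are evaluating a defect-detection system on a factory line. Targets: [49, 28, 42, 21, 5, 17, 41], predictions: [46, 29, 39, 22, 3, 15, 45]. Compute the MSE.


Squared errors: (49-46)²=9, (28-29)²=1, (42-39)²=9, (21-22)²=1, (5-3)²=4, (17-15)²=4, (41-45)²=16
Sum = 44
MSE = 44/7 = 44/7

44/7


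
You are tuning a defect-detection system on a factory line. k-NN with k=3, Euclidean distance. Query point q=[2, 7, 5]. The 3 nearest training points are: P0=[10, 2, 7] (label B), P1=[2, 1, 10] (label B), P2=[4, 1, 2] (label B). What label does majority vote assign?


d(q,P0) = 9.6437  (label B)
d(q,P1) = 7.8102  (label B)
d(q,P2) = 7.0  (label B)
Votes: A=0, B=3
Majority → B

B


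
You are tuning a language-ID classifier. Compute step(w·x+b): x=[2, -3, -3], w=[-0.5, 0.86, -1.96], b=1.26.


z = (2)·(-0.5) + (-3)·(0.86) + (-3)·(-1.96) + 1.26
  = 3.56
step(z) = 1 (z≥0)

1


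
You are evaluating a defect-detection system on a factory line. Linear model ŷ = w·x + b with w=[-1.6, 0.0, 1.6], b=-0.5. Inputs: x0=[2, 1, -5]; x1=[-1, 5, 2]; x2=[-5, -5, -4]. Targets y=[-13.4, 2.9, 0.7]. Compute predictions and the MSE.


ŷ0 = (-1.6)·(2) + (0.0)·(1) + (1.6)·(-5) - 0.5 = -11.7
ŷ1 = (-1.6)·(-1) + (0.0)·(5) + (1.6)·(2) - 0.5 = 4.3
ŷ2 = (-1.6)·(-5) + (0.0)·(-5) + (1.6)·(-4) - 0.5 = 1.1
errors² = [2.89, 1.96, 0.16]
MSE = 5.0100/3 = 1.67

1.67


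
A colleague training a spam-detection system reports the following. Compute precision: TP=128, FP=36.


Precision = TP/(TP+FP)
= 128/(128+36)
= 128/164 = 78.05%

78.05%


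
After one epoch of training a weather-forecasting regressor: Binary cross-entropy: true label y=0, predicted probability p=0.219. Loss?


BCE = -[y·ln(p) + (1-y)·ln(1-p)]
= -0 - 1·ln(1-0.219)
= -ln(0.781) = 0.2472

0.2472


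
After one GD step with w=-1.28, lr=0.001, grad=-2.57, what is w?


w_new = w - α·∇
= -1.28 - 0.001·-2.57
= -1.28 + 0.00257
= -1.27743

-1.27743


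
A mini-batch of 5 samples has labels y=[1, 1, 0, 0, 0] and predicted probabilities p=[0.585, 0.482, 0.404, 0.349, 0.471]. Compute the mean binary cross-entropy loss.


L[0] = -ln(0.585) = 0.5361
L[1] = -ln(0.482) = 0.7298
L[2] = -ln(1-0.404) = -ln(0.596) = 0.5175
L[3] = -ln(1-0.349) = -ln(0.651) = 0.4292
L[4] = -ln(1-0.471) = -ln(0.529) = 0.6368
mean = (0.5361 + 0.7298 + 0.5175 + 0.4292 + 0.6368)/5 = 0.5699

0.5699


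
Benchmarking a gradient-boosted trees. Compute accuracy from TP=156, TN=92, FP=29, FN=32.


Accuracy = (TP+TN)/(TP+TN+FP+FN)
= (156+92)/(309)
= 248/309 = 80.26%

80.26%


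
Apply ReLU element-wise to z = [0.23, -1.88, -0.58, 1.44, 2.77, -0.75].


ReLU(0.23) = max(0, 0.23) = 0.23
ReLU(-1.88) = max(0, -1.88) = 0.0
ReLU(-0.58) = max(0, -0.58) = 0.0
ReLU(1.44) = max(0, 1.44) = 1.44
ReLU(2.77) = max(0, 2.77) = 2.77
ReLU(-0.75) = max(0, -0.75) = 0.0
result = [0.23, 0.0, 0.0, 1.44, 2.77, 0.0]

[0.23, 0.0, 0.0, 1.44, 2.77, 0.0]


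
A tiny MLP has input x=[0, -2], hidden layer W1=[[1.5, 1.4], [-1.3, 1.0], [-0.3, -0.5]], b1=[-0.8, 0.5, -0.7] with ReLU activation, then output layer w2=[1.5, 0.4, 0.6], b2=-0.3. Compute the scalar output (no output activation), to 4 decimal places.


z1[0] = (1.5)·(0) + (1.4)·(-2) - 0.8 = -3.6
z1[1] = (-1.3)·(0) + (1.0)·(-2) + 0.5 = -1.5
z1[2] = (-0.3)·(0) + (-0.5)·(-2) - 0.7 = 0.3
h = ReLU(z1) = [0.0, 0.0, 0.3]
output = (1.5)·(0.0) + (0.4)·(0.0) + (0.6)·(0.3) - 0.3 = -0.12

-0.12


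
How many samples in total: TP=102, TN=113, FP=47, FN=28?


Total = TP + TN + FP + FN
= 102 + 113 + 47 + 28
= 290
(Predicted positive: 149, predicted negative: 141)

290
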